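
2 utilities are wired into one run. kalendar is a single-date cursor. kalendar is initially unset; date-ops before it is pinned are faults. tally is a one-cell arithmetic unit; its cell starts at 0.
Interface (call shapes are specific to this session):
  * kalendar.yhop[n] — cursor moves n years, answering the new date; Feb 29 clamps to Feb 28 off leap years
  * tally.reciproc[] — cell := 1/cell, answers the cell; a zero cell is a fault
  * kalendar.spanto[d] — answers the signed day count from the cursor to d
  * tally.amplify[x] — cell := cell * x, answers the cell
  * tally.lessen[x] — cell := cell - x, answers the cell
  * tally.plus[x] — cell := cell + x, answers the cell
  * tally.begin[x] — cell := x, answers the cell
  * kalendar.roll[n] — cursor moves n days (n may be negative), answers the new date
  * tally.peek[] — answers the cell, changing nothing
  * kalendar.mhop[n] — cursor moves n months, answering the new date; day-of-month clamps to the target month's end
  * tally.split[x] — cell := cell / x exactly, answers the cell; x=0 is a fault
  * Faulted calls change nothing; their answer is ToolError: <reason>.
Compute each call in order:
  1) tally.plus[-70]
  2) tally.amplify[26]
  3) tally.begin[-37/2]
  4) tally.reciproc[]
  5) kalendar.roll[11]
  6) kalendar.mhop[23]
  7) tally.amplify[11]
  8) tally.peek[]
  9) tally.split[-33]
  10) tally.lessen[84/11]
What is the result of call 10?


Answer: -9302/1221

Derivation:
// tally.plus(-70) => -70
// tally.amplify(26) => -1820
// tally.begin(-37/2) => -37/2
// tally.reciproc() => -2/37
// kalendar.roll(11) => ToolError: no date set
// kalendar.mhop(23) => ToolError: no date set
// tally.amplify(11) => -22/37
// tally.peek() => -22/37
// tally.split(-33) => 2/111
// tally.lessen(84/11) => -9302/1221


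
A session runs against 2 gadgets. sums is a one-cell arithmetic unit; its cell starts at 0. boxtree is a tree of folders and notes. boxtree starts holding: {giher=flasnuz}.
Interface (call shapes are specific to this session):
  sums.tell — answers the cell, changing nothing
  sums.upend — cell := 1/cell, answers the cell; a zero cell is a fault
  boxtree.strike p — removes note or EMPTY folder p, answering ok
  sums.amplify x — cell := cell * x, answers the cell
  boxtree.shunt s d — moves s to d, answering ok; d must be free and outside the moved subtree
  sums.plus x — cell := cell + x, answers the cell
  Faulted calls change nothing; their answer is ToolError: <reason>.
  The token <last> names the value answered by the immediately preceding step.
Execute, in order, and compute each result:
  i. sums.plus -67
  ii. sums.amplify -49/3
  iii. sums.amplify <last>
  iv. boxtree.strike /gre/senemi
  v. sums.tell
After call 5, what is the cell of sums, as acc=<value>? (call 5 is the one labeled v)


Answer: acc=10778089/9

Derivation:
~$ plus x→-67
= -67
~$ amplify x→-49/3
= 3283/3
~$ amplify x→<last>
= 10778089/9
~$ strike p→/gre/senemi
= ToolError: not found
~$ tell
= 10778089/9


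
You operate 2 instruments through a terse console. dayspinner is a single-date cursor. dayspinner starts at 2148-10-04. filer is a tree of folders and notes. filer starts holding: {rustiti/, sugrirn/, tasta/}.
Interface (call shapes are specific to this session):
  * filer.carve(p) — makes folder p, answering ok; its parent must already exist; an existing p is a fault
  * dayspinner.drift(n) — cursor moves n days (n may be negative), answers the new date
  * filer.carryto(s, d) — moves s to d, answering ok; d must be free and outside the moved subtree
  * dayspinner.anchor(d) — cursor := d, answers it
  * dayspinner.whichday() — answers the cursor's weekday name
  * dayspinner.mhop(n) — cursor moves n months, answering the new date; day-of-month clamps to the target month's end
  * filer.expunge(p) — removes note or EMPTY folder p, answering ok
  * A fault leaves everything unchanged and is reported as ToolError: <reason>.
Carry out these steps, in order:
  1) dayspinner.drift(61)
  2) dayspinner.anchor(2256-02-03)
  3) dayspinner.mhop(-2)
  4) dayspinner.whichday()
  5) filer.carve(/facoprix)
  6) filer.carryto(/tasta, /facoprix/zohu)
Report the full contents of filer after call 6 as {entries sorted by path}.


;; 1. drift(n='61') => 2148-12-04
;; 2. anchor(d='2256-02-03') => 2256-02-03
;; 3. mhop(n='-2') => 2255-12-03
;; 4. whichday() => Monday
;; 5. carve(p='/facoprix') => ok
;; 6. carryto(s='/tasta', d='/facoprix/zohu') => ok

Answer: {facoprix/, facoprix/zohu/, rustiti/, sugrirn/}


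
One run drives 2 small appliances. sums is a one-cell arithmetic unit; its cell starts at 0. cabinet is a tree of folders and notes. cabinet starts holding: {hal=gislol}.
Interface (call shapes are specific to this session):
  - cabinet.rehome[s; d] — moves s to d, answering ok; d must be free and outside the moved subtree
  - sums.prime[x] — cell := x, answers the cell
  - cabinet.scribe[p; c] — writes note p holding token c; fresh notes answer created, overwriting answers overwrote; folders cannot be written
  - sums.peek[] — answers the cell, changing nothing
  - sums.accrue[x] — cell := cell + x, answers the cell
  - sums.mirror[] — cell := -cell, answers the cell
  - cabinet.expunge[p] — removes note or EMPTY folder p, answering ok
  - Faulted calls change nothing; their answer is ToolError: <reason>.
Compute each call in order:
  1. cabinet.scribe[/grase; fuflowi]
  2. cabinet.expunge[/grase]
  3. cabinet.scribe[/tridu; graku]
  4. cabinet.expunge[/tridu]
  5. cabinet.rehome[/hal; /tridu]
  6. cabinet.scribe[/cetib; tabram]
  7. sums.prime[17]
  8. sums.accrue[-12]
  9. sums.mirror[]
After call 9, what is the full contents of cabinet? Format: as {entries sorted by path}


CALL scribe[/grase; fuflowi]
RET  created
CALL expunge[/grase]
RET  ok
CALL scribe[/tridu; graku]
RET  created
CALL expunge[/tridu]
RET  ok
CALL rehome[/hal; /tridu]
RET  ok
CALL scribe[/cetib; tabram]
RET  created
CALL prime[17]
RET  17
CALL accrue[-12]
RET  5
CALL mirror[]
RET  -5

Answer: {cetib=tabram, tridu=gislol}


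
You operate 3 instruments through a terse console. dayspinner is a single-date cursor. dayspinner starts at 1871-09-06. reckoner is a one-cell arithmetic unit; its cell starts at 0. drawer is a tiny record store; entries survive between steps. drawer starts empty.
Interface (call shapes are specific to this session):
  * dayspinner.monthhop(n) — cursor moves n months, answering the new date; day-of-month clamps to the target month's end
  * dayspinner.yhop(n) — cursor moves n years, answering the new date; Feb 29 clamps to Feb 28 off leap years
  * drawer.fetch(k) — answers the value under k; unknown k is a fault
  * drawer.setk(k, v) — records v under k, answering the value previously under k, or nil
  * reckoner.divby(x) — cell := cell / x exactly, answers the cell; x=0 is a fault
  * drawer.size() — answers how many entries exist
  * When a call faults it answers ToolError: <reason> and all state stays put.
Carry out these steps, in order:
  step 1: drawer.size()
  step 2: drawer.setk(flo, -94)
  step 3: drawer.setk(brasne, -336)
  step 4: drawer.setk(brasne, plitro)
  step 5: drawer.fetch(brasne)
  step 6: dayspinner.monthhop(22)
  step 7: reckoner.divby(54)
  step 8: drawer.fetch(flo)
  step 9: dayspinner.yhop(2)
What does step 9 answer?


Answer: 1875-07-06

Derivation:
;; drawer.size() : 0
;; drawer.setk(k→flo, v→-94) : nil
;; drawer.setk(k→brasne, v→-336) : nil
;; drawer.setk(k→brasne, v→plitro) : -336
;; drawer.fetch(k→brasne) : plitro
;; dayspinner.monthhop(n→22) : 1873-07-06
;; reckoner.divby(x→54) : 0
;; drawer.fetch(k→flo) : -94
;; dayspinner.yhop(n→2) : 1875-07-06


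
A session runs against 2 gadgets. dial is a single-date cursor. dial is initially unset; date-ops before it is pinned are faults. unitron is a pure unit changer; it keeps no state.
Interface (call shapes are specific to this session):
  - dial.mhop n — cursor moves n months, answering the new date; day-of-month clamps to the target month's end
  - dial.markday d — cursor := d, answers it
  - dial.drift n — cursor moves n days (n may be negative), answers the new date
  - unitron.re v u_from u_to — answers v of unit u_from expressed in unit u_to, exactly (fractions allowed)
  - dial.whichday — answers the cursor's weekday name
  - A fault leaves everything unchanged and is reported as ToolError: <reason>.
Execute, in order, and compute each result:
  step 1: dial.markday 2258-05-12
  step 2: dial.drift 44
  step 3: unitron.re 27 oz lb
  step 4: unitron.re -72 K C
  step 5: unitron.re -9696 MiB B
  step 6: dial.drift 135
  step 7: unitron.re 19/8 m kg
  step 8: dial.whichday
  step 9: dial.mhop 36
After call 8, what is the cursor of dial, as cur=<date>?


Act: dial.markday[2258-05-12]
Obs: 2258-05-12
Act: dial.drift[44]
Obs: 2258-06-25
Act: unitron.re[27; oz; lb]
Obs: 27/16
Act: unitron.re[-72; K; C]
Obs: -6903/20
Act: unitron.re[-9696; MiB; B]
Obs: -10166992896
Act: dial.drift[135]
Obs: 2258-11-07
Act: unitron.re[19/8; m; kg]
Obs: ToolError: incompatible units
Act: dial.whichday[]
Obs: Sunday
Act: dial.mhop[36]
Obs: 2261-11-07

Answer: cur=2258-11-07


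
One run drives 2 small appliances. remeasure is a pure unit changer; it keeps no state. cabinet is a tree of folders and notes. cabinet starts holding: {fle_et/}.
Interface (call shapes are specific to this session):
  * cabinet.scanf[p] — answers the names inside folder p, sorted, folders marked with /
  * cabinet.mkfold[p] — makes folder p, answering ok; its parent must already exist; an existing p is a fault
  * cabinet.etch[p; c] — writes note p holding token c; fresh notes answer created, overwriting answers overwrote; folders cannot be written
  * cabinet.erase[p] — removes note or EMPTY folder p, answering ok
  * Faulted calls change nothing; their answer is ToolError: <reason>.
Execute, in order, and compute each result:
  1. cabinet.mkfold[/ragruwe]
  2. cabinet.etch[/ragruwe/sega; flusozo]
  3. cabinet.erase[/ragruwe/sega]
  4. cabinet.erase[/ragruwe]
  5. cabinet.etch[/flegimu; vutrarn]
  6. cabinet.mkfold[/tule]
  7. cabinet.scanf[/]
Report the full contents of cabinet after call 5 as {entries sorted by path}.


Answer: {fle_et/, flegimu=vutrarn}

Derivation:
I call mkfold on p='/ragruwe', which returns ok.
I use etch on p='/ragruwe/sega', c='flusozo', — result: created.
I invoke erase on p='/ragruwe/sega': ok.
Next I call erase on p='/ragruwe', and get ok.
Calling etch on p='/flegimu', c='vutrarn', → created.
I run mkfold on p='/tule', and get ok.
Next I call scanf on p='/': [fle_et/, flegimu, tule/].


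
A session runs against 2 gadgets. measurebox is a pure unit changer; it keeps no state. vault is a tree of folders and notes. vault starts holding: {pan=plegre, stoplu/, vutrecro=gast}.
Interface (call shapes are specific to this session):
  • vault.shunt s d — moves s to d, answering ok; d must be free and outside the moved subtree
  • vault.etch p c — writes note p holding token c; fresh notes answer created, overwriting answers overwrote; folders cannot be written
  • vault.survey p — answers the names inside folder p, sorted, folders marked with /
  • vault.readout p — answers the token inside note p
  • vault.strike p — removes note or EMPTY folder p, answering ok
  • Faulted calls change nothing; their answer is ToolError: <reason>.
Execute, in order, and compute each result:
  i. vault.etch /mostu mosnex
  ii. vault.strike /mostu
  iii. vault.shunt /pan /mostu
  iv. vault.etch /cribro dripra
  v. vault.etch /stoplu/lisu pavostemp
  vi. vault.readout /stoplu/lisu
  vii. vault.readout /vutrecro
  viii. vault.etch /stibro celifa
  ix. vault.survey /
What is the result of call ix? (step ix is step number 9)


Do: vault.etch[p='/mostu'; c='mosnex']
See: created
Do: vault.strike[p='/mostu']
See: ok
Do: vault.shunt[s='/pan'; d='/mostu']
See: ok
Do: vault.etch[p='/cribro'; c='dripra']
See: created
Do: vault.etch[p='/stoplu/lisu'; c='pavostemp']
See: created
Do: vault.readout[p='/stoplu/lisu']
See: pavostemp
Do: vault.readout[p='/vutrecro']
See: gast
Do: vault.etch[p='/stibro'; c='celifa']
See: created
Do: vault.survey[p='/']
See: [cribro, mostu, stibro, stoplu/, vutrecro]

Answer: [cribro, mostu, stibro, stoplu/, vutrecro]


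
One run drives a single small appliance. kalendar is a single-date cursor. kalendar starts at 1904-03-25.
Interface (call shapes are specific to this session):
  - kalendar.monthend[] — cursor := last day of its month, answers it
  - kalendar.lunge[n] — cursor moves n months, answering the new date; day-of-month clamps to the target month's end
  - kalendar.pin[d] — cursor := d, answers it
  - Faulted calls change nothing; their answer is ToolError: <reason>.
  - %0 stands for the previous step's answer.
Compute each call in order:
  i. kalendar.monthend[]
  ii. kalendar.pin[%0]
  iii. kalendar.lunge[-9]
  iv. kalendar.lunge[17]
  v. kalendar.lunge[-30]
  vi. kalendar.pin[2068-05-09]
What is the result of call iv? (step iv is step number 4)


I run monthend(), and observe 1904-03-31.
Calling pin(%0), giving 1904-03-31.
I run lunge(-9), — result: 1903-06-30.
I call lunge(17), → 1904-11-30.
Then lunge(-30), → 1902-05-30.
I call pin(2068-05-09), — result: 2068-05-09.

Answer: 1904-11-30


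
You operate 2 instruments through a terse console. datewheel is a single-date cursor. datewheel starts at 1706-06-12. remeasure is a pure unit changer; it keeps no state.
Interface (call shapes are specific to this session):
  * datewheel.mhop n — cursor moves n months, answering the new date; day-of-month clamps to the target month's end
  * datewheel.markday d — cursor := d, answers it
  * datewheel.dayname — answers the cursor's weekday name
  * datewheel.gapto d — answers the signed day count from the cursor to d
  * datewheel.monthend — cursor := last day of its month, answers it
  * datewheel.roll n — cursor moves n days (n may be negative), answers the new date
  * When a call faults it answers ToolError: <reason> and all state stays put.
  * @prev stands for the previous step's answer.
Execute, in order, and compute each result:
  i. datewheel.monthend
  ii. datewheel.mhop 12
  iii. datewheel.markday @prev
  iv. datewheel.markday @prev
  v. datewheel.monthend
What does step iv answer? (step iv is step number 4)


Answer: 1707-06-30

Derivation:
! 1. datewheel.monthend() ~> 1706-06-30
! 2. datewheel.mhop(n→12) ~> 1707-06-30
! 3. datewheel.markday(d→@prev) ~> 1707-06-30
! 4. datewheel.markday(d→@prev) ~> 1707-06-30
! 5. datewheel.monthend() ~> 1707-06-30


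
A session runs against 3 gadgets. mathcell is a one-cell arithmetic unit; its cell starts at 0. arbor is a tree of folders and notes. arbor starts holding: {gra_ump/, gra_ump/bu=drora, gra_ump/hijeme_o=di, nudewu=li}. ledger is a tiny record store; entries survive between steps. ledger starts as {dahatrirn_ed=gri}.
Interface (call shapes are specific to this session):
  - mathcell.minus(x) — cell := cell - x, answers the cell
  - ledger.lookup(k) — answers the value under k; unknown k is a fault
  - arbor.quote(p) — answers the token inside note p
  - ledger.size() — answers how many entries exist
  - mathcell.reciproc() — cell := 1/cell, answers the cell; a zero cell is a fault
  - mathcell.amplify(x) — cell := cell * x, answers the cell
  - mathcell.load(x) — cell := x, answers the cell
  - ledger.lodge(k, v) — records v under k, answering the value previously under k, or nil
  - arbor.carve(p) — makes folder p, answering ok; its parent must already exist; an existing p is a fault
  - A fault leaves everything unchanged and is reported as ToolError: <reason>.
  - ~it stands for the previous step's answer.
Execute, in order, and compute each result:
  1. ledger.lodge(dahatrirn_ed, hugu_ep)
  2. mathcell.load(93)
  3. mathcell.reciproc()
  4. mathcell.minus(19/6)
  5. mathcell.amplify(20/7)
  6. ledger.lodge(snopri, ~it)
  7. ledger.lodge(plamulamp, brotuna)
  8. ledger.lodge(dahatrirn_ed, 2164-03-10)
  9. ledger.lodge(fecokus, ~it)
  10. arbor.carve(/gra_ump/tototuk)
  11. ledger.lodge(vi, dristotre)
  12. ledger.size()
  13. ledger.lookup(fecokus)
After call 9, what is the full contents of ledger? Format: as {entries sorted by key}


Then lodge using k=dahatrirn_ed, v=hugu_ep, — result: gri.
I try load using x=93, and observe 93.
I use reciproc, giving 1/93.
Using minus using x=19/6, yielding -587/186.
I call amplify using x=20/7, yielding -5870/651.
I run lodge using k=snopri, v=~it, and observe nil.
Next I call lodge using k=plamulamp, v=brotuna: nil.
I call lodge using k=dahatrirn_ed, v=2164-03-10, yielding hugu_ep.
Then lodge using k=fecokus, v=~it, yielding nil.
I invoke carve using p=/gra_ump/tototuk, which returns ok.
I use lodge using k=vi, v=dristotre, → nil.
Next I call size(), which returns 5.
I use lookup using k=fecokus, → hugu_ep.

Answer: {dahatrirn_ed=2164-03-10, fecokus=hugu_ep, plamulamp=brotuna, snopri=-5870/651}


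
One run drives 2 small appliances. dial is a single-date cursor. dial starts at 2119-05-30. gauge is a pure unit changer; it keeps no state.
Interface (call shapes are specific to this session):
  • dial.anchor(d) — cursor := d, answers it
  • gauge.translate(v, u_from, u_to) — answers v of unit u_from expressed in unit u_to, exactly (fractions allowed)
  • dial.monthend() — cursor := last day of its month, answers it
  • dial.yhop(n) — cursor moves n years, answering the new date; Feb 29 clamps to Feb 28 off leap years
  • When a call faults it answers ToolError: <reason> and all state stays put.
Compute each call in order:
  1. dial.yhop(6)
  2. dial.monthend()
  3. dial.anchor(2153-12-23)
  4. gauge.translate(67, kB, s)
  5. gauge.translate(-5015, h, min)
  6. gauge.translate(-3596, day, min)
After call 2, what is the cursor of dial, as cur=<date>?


I call dial.yhop on 6, yielding 2125-05-30.
I try dial.monthend, and get 2125-05-31.
I use dial.anchor on 2153-12-23, → 2153-12-23.
Calling gauge.translate on 67, kB, s: ToolError: incompatible units.
Invoking gauge.translate on -5015, h, min, yielding -300900.
I try gauge.translate on -3596, day, min, and get -5178240.

Answer: cur=2125-05-31


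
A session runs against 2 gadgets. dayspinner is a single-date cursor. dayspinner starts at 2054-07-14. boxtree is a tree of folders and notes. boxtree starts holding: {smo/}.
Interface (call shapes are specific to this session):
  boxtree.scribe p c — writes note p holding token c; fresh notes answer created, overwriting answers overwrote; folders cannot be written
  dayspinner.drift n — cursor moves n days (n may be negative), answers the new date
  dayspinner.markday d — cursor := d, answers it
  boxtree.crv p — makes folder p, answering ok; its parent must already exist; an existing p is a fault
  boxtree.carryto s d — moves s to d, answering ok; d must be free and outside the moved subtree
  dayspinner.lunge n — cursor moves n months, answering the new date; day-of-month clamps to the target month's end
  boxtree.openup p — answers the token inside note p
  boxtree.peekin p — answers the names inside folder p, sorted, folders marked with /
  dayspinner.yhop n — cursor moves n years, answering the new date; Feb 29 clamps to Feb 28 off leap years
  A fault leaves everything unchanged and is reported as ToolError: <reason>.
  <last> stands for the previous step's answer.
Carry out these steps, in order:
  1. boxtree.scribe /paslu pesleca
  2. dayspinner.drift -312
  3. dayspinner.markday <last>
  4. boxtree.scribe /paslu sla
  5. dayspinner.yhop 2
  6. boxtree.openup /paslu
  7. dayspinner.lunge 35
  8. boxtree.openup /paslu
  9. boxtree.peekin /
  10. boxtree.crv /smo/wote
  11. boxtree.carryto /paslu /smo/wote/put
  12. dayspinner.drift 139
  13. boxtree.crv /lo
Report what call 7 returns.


CALL boxtree.scribe[p='/paslu'; c='pesleca']
RET  created
CALL dayspinner.drift[n='-312']
RET  2053-09-05
CALL dayspinner.markday[d='<last>']
RET  2053-09-05
CALL boxtree.scribe[p='/paslu'; c='sla']
RET  overwrote
CALL dayspinner.yhop[n='2']
RET  2055-09-05
CALL boxtree.openup[p='/paslu']
RET  sla
CALL dayspinner.lunge[n='35']
RET  2058-08-05
CALL boxtree.openup[p='/paslu']
RET  sla
CALL boxtree.peekin[p='/']
RET  [paslu, smo/]
CALL boxtree.crv[p='/smo/wote']
RET  ok
CALL boxtree.carryto[s='/paslu'; d='/smo/wote/put']
RET  ok
CALL dayspinner.drift[n='139']
RET  2058-12-22
CALL boxtree.crv[p='/lo']
RET  ok

Answer: 2058-08-05


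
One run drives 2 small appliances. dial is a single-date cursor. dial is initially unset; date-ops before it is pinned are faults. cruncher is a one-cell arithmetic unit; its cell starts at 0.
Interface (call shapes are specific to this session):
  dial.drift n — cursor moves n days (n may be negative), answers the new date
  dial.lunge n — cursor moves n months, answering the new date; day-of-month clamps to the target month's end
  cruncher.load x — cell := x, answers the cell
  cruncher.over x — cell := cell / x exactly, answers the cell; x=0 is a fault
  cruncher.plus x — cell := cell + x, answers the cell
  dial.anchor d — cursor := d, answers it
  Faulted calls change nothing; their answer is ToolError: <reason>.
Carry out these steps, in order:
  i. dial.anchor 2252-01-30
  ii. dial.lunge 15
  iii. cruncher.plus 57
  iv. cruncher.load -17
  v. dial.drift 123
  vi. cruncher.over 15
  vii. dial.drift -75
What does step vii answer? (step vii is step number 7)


Answer: 2253-06-17

Derivation:
>> dial.anchor(d→2252-01-30)
<< 2252-01-30
>> dial.lunge(n→15)
<< 2253-04-30
>> cruncher.plus(x→57)
<< 57
>> cruncher.load(x→-17)
<< -17
>> dial.drift(n→123)
<< 2253-08-31
>> cruncher.over(x→15)
<< -17/15
>> dial.drift(n→-75)
<< 2253-06-17


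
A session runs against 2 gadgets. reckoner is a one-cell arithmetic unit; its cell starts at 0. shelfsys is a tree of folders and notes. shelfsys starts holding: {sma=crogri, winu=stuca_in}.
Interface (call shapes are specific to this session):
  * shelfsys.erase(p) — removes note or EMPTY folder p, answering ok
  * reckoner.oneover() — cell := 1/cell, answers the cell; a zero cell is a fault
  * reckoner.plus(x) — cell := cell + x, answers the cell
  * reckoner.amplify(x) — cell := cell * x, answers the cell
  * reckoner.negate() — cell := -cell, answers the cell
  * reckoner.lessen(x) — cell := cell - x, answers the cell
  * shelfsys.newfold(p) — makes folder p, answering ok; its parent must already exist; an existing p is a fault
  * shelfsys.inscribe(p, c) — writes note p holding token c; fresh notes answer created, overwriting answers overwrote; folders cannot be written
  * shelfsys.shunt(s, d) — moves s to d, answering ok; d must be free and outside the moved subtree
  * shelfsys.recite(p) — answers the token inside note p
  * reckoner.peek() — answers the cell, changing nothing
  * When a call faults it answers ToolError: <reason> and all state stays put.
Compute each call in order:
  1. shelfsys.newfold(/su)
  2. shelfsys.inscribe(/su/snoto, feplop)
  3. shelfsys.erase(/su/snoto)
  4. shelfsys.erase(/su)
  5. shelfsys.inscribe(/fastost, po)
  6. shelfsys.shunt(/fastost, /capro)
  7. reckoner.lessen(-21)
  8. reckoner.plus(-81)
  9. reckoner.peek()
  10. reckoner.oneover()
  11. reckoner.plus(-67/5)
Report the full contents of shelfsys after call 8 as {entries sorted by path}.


;; 1. shelfsys.newfold(p=/su) : ok
;; 2. shelfsys.inscribe(p=/su/snoto, c=feplop) : created
;; 3. shelfsys.erase(p=/su/snoto) : ok
;; 4. shelfsys.erase(p=/su) : ok
;; 5. shelfsys.inscribe(p=/fastost, c=po) : created
;; 6. shelfsys.shunt(s=/fastost, d=/capro) : ok
;; 7. reckoner.lessen(x=-21) : 21
;; 8. reckoner.plus(x=-81) : -60
;; 9. reckoner.peek() : -60
;; 10. reckoner.oneover() : -1/60
;; 11. reckoner.plus(x=-67/5) : -161/12

Answer: {capro=po, sma=crogri, winu=stuca_in}


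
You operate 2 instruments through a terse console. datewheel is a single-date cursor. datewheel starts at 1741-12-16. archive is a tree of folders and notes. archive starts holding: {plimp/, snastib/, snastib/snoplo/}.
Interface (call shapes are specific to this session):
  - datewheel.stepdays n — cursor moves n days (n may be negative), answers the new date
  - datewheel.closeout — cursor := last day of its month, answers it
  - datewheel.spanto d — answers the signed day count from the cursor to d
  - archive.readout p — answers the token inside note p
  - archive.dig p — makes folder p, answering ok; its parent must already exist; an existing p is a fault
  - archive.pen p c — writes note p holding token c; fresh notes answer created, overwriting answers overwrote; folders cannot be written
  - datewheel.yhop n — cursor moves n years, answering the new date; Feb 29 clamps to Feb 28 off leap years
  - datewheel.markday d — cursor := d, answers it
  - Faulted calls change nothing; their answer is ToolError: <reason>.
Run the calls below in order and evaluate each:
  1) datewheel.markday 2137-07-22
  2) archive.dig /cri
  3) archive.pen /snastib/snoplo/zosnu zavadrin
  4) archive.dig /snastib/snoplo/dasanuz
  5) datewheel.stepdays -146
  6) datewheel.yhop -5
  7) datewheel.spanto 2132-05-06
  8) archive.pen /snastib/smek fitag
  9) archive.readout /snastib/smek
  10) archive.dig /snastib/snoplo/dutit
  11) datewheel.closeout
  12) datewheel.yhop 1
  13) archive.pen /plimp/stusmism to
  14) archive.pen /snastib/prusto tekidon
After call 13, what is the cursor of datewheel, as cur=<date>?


Answer: cur=2133-02-28

Derivation:
Using markday(d=2137-07-22), giving 2137-07-22.
I use dig(p=/cri), → ok.
Next I call pen(p=/snastib/snoplo/zosnu, c=zavadrin), → created.
Calling dig(p=/snastib/snoplo/dasanuz), and get ok.
Now I run stepdays(n=-146), which returns 2137-02-26.
Using yhop(n=-5), giving 2132-02-26.
Invoking spanto(d=2132-05-06), giving 70.
Next I call pen(p=/snastib/smek, c=fitag), and see created.
Next I call readout(p=/snastib/smek), giving fitag.
Then dig(p=/snastib/snoplo/dutit), giving ok.
Using closeout, and observe 2132-02-29.
Using yhop(n=1), → 2133-02-28.
I call pen(p=/plimp/stusmism, c=to): created.
I call pen(p=/snastib/prusto, c=tekidon), which returns created.


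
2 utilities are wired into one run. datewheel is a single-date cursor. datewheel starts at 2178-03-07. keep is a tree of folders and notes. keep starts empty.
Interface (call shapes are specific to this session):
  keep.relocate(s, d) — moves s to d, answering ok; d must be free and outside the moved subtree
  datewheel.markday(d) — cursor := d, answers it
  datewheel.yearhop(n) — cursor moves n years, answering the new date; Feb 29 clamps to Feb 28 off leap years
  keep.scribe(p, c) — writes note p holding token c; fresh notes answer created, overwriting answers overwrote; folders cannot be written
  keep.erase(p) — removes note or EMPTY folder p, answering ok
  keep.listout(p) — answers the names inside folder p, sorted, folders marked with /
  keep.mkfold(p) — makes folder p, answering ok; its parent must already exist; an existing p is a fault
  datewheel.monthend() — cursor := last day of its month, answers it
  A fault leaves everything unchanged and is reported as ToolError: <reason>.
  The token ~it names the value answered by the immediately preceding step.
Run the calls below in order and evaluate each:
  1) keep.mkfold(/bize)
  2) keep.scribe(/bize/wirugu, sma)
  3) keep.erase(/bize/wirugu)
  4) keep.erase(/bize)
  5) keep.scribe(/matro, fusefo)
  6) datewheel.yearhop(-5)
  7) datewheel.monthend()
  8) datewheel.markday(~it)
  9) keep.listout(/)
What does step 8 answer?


Act: mkfold[p='/bize']
Obs: ok
Act: scribe[p='/bize/wirugu'; c='sma']
Obs: created
Act: erase[p='/bize/wirugu']
Obs: ok
Act: erase[p='/bize']
Obs: ok
Act: scribe[p='/matro'; c='fusefo']
Obs: created
Act: yearhop[n='-5']
Obs: 2173-03-07
Act: monthend[]
Obs: 2173-03-31
Act: markday[d='~it']
Obs: 2173-03-31
Act: listout[p='/']
Obs: [matro]

Answer: 2173-03-31


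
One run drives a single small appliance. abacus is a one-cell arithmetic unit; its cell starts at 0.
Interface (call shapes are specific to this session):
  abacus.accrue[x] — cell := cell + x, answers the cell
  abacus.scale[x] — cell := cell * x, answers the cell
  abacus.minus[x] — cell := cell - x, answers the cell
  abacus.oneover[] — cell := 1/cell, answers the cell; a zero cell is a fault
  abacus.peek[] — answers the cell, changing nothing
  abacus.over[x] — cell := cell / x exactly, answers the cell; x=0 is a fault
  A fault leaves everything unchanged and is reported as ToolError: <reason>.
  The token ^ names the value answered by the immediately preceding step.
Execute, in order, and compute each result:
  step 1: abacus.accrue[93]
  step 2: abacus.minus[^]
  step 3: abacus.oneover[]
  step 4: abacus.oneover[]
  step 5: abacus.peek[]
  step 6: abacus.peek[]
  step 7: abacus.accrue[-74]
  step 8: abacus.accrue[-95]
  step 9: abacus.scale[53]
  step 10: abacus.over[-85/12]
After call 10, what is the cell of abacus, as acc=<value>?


! 1. accrue(x=93) == 93
! 2. minus(x=^) == 0
! 3. oneover() == ToolError: reciprocal of zero
! 4. oneover() == ToolError: reciprocal of zero
! 5. peek() == 0
! 6. peek() == 0
! 7. accrue(x=-74) == -74
! 8. accrue(x=-95) == -169
! 9. scale(x=53) == -8957
! 10. over(x=-85/12) == 107484/85

Answer: acc=107484/85


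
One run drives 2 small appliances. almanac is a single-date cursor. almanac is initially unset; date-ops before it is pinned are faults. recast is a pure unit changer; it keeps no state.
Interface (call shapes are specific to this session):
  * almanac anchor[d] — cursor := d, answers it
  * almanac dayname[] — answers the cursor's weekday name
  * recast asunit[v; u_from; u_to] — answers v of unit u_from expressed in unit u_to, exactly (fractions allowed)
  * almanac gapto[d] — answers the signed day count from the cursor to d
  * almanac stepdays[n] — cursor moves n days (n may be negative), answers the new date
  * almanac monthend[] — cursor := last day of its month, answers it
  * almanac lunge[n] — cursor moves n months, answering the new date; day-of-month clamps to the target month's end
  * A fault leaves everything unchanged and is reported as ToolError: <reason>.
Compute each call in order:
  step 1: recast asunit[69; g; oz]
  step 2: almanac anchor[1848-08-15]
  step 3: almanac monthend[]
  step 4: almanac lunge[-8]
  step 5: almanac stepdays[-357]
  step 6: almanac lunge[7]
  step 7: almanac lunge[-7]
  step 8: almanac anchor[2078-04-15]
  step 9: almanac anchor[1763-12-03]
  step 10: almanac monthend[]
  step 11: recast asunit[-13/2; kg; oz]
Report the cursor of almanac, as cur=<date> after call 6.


Answer: cur=1847-08-08

Derivation:
→ recast asunit(69, g, oz)
← 110400000/45359237
→ almanac anchor(1848-08-15)
← 1848-08-15
→ almanac monthend()
← 1848-08-31
→ almanac lunge(-8)
← 1847-12-31
→ almanac stepdays(-357)
← 1847-01-08
→ almanac lunge(7)
← 1847-08-08
→ almanac lunge(-7)
← 1847-01-08
→ almanac anchor(2078-04-15)
← 2078-04-15
→ almanac anchor(1763-12-03)
← 1763-12-03
→ almanac monthend()
← 1763-12-31
→ recast asunit(-13/2, kg, oz)
← -10400000000/45359237


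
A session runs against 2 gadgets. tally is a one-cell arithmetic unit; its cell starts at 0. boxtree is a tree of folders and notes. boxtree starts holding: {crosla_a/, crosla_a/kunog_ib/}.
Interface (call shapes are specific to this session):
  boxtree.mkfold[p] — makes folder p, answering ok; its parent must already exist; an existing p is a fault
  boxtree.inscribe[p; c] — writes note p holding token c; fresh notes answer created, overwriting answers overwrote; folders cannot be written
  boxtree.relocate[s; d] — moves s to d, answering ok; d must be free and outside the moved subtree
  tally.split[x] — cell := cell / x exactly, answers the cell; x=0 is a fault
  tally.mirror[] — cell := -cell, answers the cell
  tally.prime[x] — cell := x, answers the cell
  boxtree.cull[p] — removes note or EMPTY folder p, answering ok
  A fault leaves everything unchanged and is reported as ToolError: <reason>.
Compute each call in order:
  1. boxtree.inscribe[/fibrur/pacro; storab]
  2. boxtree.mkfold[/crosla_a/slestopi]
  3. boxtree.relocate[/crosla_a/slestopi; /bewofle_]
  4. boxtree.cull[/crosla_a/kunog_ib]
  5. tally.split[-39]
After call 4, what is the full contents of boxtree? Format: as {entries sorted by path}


>> inscribe(p→/fibrur/pacro, c→storab)
<< ToolError: no parent
>> mkfold(p→/crosla_a/slestopi)
<< ok
>> relocate(s→/crosla_a/slestopi, d→/bewofle_)
<< ok
>> cull(p→/crosla_a/kunog_ib)
<< ok
>> split(x→-39)
<< 0

Answer: {bewofle_/, crosla_a/}


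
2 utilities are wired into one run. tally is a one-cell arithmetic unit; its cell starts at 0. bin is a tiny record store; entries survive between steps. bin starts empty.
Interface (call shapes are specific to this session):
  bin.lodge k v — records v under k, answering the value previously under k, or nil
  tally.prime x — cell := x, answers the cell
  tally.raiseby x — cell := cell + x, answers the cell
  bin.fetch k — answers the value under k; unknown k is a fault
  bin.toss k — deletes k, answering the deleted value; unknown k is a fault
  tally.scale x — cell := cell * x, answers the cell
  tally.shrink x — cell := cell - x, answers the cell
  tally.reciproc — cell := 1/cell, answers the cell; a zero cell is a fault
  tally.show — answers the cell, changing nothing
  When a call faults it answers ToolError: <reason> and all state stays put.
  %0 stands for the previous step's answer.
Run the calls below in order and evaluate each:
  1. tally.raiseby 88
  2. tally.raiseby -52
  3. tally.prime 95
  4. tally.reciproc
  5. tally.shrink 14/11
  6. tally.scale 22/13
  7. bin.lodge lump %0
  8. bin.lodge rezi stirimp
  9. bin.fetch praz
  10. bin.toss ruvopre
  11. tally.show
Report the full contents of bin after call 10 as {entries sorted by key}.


==> raiseby(x='88')
<== 88
==> raiseby(x='-52')
<== 36
==> prime(x='95')
<== 95
==> reciproc()
<== 1/95
==> shrink(x='14/11')
<== -1319/1045
==> scale(x='22/13')
<== -2638/1235
==> lodge(k='lump', v='%0')
<== nil
==> lodge(k='rezi', v='stirimp')
<== nil
==> fetch(k='praz')
<== ToolError: no such key praz
==> toss(k='ruvopre')
<== ToolError: no such key ruvopre
==> show()
<== -2638/1235

Answer: {lump=-2638/1235, rezi=stirimp}


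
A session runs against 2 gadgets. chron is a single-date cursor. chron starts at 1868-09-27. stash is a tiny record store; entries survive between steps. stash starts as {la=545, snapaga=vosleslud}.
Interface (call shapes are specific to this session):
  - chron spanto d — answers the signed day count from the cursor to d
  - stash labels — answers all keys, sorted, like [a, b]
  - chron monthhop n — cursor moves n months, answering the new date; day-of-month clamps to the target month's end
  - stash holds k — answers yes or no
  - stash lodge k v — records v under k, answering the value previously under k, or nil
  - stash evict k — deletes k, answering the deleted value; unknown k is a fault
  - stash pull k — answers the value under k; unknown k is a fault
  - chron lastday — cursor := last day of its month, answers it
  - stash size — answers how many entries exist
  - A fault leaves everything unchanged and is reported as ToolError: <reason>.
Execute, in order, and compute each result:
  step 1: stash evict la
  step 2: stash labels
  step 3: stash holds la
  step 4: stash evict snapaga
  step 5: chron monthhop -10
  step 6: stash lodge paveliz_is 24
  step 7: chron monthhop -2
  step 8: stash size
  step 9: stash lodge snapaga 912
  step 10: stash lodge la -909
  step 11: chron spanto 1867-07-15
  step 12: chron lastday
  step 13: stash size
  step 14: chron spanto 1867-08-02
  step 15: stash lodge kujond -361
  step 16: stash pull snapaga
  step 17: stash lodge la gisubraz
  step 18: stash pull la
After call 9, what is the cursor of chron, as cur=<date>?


→ stash evict(k=la)
← 545
→ stash labels()
← [snapaga]
→ stash holds(k=la)
← no
→ stash evict(k=snapaga)
← vosleslud
→ chron monthhop(n=-10)
← 1867-11-27
→ stash lodge(k=paveliz_is, v=24)
← nil
→ chron monthhop(n=-2)
← 1867-09-27
→ stash size()
← 1
→ stash lodge(k=snapaga, v=912)
← nil
→ stash lodge(k=la, v=-909)
← nil
→ chron spanto(d=1867-07-15)
← -74
→ chron lastday()
← 1867-09-30
→ stash size()
← 3
→ chron spanto(d=1867-08-02)
← -59
→ stash lodge(k=kujond, v=-361)
← nil
→ stash pull(k=snapaga)
← 912
→ stash lodge(k=la, v=gisubraz)
← -909
→ stash pull(k=la)
← gisubraz

Answer: cur=1867-09-27


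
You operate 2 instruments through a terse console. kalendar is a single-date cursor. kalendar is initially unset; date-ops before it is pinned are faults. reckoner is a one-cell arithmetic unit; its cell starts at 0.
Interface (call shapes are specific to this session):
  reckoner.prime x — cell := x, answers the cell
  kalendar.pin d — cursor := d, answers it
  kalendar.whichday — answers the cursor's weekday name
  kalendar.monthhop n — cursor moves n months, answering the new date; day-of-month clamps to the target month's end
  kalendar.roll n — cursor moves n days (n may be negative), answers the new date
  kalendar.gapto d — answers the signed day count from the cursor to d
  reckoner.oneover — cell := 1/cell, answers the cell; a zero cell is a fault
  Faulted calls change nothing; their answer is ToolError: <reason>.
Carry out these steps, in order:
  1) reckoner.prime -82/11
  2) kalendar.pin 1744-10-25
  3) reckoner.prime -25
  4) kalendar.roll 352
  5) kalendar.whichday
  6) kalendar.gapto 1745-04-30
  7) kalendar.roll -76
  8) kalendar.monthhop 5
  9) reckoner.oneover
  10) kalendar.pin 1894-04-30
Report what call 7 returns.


Answer: 1745-07-28

Derivation:
-> reckoner.prime(-82/11)
<- -82/11
-> kalendar.pin(1744-10-25)
<- 1744-10-25
-> reckoner.prime(-25)
<- -25
-> kalendar.roll(352)
<- 1745-10-12
-> kalendar.whichday()
<- Tuesday
-> kalendar.gapto(1745-04-30)
<- -165
-> kalendar.roll(-76)
<- 1745-07-28
-> kalendar.monthhop(5)
<- 1745-12-28
-> reckoner.oneover()
<- -1/25
-> kalendar.pin(1894-04-30)
<- 1894-04-30


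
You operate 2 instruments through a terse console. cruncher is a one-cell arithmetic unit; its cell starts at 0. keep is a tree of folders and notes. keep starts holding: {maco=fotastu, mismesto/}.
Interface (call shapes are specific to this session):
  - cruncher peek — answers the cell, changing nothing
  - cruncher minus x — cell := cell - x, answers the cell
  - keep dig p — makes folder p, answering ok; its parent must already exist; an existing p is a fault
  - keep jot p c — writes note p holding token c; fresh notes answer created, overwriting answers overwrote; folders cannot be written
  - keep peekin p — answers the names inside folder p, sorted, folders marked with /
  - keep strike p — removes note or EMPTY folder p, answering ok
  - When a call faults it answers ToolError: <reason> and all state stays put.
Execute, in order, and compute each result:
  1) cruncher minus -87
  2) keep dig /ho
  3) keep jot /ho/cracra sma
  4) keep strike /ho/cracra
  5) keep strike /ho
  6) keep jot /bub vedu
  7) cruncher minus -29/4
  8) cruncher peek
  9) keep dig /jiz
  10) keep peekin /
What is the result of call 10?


-> cruncher minus(x='-87')
<- 87
-> keep dig(p='/ho')
<- ok
-> keep jot(p='/ho/cracra', c='sma')
<- created
-> keep strike(p='/ho/cracra')
<- ok
-> keep strike(p='/ho')
<- ok
-> keep jot(p='/bub', c='vedu')
<- created
-> cruncher minus(x='-29/4')
<- 377/4
-> cruncher peek()
<- 377/4
-> keep dig(p='/jiz')
<- ok
-> keep peekin(p='/')
<- [bub, jiz/, maco, mismesto/]

Answer: [bub, jiz/, maco, mismesto/]


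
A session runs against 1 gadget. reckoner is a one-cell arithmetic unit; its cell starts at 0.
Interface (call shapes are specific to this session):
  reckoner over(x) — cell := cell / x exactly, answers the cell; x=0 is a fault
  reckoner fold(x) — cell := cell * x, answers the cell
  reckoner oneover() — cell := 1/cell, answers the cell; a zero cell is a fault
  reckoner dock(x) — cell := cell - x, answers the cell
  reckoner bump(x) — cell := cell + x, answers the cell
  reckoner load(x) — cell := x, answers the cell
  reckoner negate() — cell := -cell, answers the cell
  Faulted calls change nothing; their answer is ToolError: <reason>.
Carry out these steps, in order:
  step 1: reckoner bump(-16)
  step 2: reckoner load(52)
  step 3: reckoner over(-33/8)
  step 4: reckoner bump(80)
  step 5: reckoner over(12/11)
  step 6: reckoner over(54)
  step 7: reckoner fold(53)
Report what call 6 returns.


·→ reckoner bump(x='-16')
·← -16
·→ reckoner load(x='52')
·← 52
·→ reckoner over(x='-33/8')
·← -416/33
·→ reckoner bump(x='80')
·← 2224/33
·→ reckoner over(x='12/11')
·← 556/9
·→ reckoner over(x='54')
·← 278/243
·→ reckoner fold(x='53')
·← 14734/243

Answer: 278/243
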